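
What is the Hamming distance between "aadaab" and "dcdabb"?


Comparing "aadaab" and "dcdabb" position by position:
  Position 0: 'a' vs 'd' => differ
  Position 1: 'a' vs 'c' => differ
  Position 2: 'd' vs 'd' => same
  Position 3: 'a' vs 'a' => same
  Position 4: 'a' vs 'b' => differ
  Position 5: 'b' vs 'b' => same
Total differences (Hamming distance): 3

3


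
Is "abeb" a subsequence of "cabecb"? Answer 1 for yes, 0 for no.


Check if "abeb" is a subsequence of "cabecb"
Greedy scan:
  Position 0 ('c'): no match needed
  Position 1 ('a'): matches sub[0] = 'a'
  Position 2 ('b'): matches sub[1] = 'b'
  Position 3 ('e'): matches sub[2] = 'e'
  Position 4 ('c'): no match needed
  Position 5 ('b'): matches sub[3] = 'b'
All 4 characters matched => is a subsequence

1


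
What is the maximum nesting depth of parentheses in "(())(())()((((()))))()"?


Input: "(())(())()((((()))))()"
Tracking depth:
  Position 0 '(': depth becomes 1
  Position 1 '(': depth becomes 2
  Position 2 ')': depth becomes 1
  Position 3 ')': depth becomes 0
  Position 4 '(': depth becomes 1
  Position 5 '(': depth becomes 2
  Position 6 ')': depth becomes 1
  Position 7 ')': depth becomes 0
  Position 8 '(': depth becomes 1
  Position 9 ')': depth becomes 0
  Position 10 '(': depth becomes 1
  Position 11 '(': depth becomes 2
  Position 12 '(': depth becomes 3
  Position 13 '(': depth becomes 4
  Position 14 '(': depth becomes 5
  Position 15 ')': depth becomes 4
  Position 16 ')': depth becomes 3
  Position 17 ')': depth becomes 2
  Position 18 ')': depth becomes 1
  Position 19 ')': depth becomes 0
  Position 20 '(': depth becomes 1
  Position 21 ')': depth becomes 0
Maximum depth reached: 5

5


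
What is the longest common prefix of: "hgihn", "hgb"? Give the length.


Words: hgihn, hgb
  Position 0: all 'h' => match
  Position 1: all 'g' => match
  Position 2: ('i', 'b') => mismatch, stop
LCP = "hg" (length 2)

2


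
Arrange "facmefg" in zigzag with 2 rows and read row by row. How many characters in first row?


Zigzag "facmefg" into 2 rows:
Placing characters:
  'f' => row 0
  'a' => row 1
  'c' => row 0
  'm' => row 1
  'e' => row 0
  'f' => row 1
  'g' => row 0
Rows:
  Row 0: "fceg"
  Row 1: "amf"
First row length: 4

4


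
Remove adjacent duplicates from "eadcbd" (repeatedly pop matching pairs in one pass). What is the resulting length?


Input: eadcbd
Stack-based adjacent duplicate removal:
  Read 'e': push. Stack: e
  Read 'a': push. Stack: ea
  Read 'd': push. Stack: ead
  Read 'c': push. Stack: eadc
  Read 'b': push. Stack: eadcb
  Read 'd': push. Stack: eadcbd
Final stack: "eadcbd" (length 6)

6


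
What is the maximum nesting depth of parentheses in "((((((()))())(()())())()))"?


Input: "((((((()))())(()())())()))"
Tracking depth:
  Position 0 '(': depth becomes 1
  Position 1 '(': depth becomes 2
  Position 2 '(': depth becomes 3
  Position 3 '(': depth becomes 4
  Position 4 '(': depth becomes 5
  Position 5 '(': depth becomes 6
  Position 6 '(': depth becomes 7
  Position 7 ')': depth becomes 6
  Position 8 ')': depth becomes 5
  Position 9 ')': depth becomes 4
  Position 10 '(': depth becomes 5
  Position 11 ')': depth becomes 4
  Position 12 ')': depth becomes 3
  Position 13 '(': depth becomes 4
  Position 14 '(': depth becomes 5
  Position 15 ')': depth becomes 4
  Position 16 '(': depth becomes 5
  Position 17 ')': depth becomes 4
  Position 18 ')': depth becomes 3
  Position 19 '(': depth becomes 4
  Position 20 ')': depth becomes 3
  Position 21 ')': depth becomes 2
  Position 22 '(': depth becomes 3
  Position 23 ')': depth becomes 2
  Position 24 ')': depth becomes 1
  Position 25 ')': depth becomes 0
Maximum depth reached: 7

7


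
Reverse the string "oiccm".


Input: oiccm
Reading characters right to left:
  Position 4: 'm'
  Position 3: 'c'
  Position 2: 'c'
  Position 1: 'i'
  Position 0: 'o'
Reversed: mccio

mccio


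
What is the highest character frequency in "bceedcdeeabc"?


Input: bceedcdeeabc
Character counts:
  'a': 1
  'b': 2
  'c': 3
  'd': 2
  'e': 4
Maximum frequency: 4

4


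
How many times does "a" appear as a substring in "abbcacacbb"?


Searching for "a" in "abbcacacbb"
Scanning each position:
  Position 0: "a" => MATCH
  Position 1: "b" => no
  Position 2: "b" => no
  Position 3: "c" => no
  Position 4: "a" => MATCH
  Position 5: "c" => no
  Position 6: "a" => MATCH
  Position 7: "c" => no
  Position 8: "b" => no
  Position 9: "b" => no
Total occurrences: 3

3


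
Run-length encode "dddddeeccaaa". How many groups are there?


Input: dddddeeccaaa
Scanning for consecutive runs:
  Group 1: 'd' x 5 (positions 0-4)
  Group 2: 'e' x 2 (positions 5-6)
  Group 3: 'c' x 2 (positions 7-8)
  Group 4: 'a' x 3 (positions 9-11)
Total groups: 4

4


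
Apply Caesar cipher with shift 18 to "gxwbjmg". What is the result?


Caesar cipher: shift "gxwbjmg" by 18
  'g' (pos 6) + 18 = pos 24 = 'y'
  'x' (pos 23) + 18 = pos 15 = 'p'
  'w' (pos 22) + 18 = pos 14 = 'o'
  'b' (pos 1) + 18 = pos 19 = 't'
  'j' (pos 9) + 18 = pos 1 = 'b'
  'm' (pos 12) + 18 = pos 4 = 'e'
  'g' (pos 6) + 18 = pos 24 = 'y'
Result: ypotbey

ypotbey


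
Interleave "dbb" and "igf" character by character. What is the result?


Interleaving "dbb" and "igf":
  Position 0: 'd' from first, 'i' from second => "di"
  Position 1: 'b' from first, 'g' from second => "bg"
  Position 2: 'b' from first, 'f' from second => "bf"
Result: dibgbf

dibgbf


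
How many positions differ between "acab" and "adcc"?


Comparing "acab" and "adcc" position by position:
  Position 0: 'a' vs 'a' => same
  Position 1: 'c' vs 'd' => DIFFER
  Position 2: 'a' vs 'c' => DIFFER
  Position 3: 'b' vs 'c' => DIFFER
Positions that differ: 3

3


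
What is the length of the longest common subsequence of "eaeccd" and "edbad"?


LCS of "eaeccd" and "edbad"
DP table:
           e    d    b    a    d
      0    0    0    0    0    0
  e   0    1    1    1    1    1
  a   0    1    1    1    2    2
  e   0    1    1    1    2    2
  c   0    1    1    1    2    2
  c   0    1    1    1    2    2
  d   0    1    2    2    2    3
LCS length = dp[6][5] = 3

3


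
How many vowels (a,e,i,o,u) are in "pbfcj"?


Input: pbfcj
Checking each character:
  'p' at position 0: consonant
  'b' at position 1: consonant
  'f' at position 2: consonant
  'c' at position 3: consonant
  'j' at position 4: consonant
Total vowels: 0

0


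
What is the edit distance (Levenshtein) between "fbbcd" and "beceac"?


Computing edit distance: "fbbcd" -> "beceac"
DP table:
           b    e    c    e    a    c
      0    1    2    3    4    5    6
  f   1    1    2    3    4    5    6
  b   2    1    2    3    4    5    6
  b   3    2    2    3    4    5    6
  c   4    3    3    2    3    4    5
  d   5    4    4    3    3    4    5
Edit distance = dp[5][6] = 5

5


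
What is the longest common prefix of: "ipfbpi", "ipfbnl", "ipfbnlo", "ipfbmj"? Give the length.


Words: ipfbpi, ipfbnl, ipfbnlo, ipfbmj
  Position 0: all 'i' => match
  Position 1: all 'p' => match
  Position 2: all 'f' => match
  Position 3: all 'b' => match
  Position 4: ('p', 'n', 'n', 'm') => mismatch, stop
LCP = "ipfb" (length 4)

4


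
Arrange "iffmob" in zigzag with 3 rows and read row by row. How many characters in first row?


Zigzag "iffmob" into 3 rows:
Placing characters:
  'i' => row 0
  'f' => row 1
  'f' => row 2
  'm' => row 1
  'o' => row 0
  'b' => row 1
Rows:
  Row 0: "io"
  Row 1: "fmb"
  Row 2: "f"
First row length: 2

2


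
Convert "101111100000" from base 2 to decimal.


Input: "101111100000" in base 2
Positional expansion:
  Digit '1' (value 1) x 2^11 = 2048
  Digit '0' (value 0) x 2^10 = 0
  Digit '1' (value 1) x 2^9 = 512
  Digit '1' (value 1) x 2^8 = 256
  Digit '1' (value 1) x 2^7 = 128
  Digit '1' (value 1) x 2^6 = 64
  Digit '1' (value 1) x 2^5 = 32
  Digit '0' (value 0) x 2^4 = 0
  Digit '0' (value 0) x 2^3 = 0
  Digit '0' (value 0) x 2^2 = 0
  Digit '0' (value 0) x 2^1 = 0
  Digit '0' (value 0) x 2^0 = 0
Sum = 3040

3040


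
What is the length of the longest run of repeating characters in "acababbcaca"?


Input: "acababbcaca"
Scanning for longest run:
  Position 1 ('c'): new char, reset run to 1
  Position 2 ('a'): new char, reset run to 1
  Position 3 ('b'): new char, reset run to 1
  Position 4 ('a'): new char, reset run to 1
  Position 5 ('b'): new char, reset run to 1
  Position 6 ('b'): continues run of 'b', length=2
  Position 7 ('c'): new char, reset run to 1
  Position 8 ('a'): new char, reset run to 1
  Position 9 ('c'): new char, reset run to 1
  Position 10 ('a'): new char, reset run to 1
Longest run: 'b' with length 2

2


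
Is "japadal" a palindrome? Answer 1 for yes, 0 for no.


Input: japadal
Reversed: ladapaj
  Compare pos 0 ('j') with pos 6 ('l'): MISMATCH
  Compare pos 1 ('a') with pos 5 ('a'): match
  Compare pos 2 ('p') with pos 4 ('d'): MISMATCH
Result: not a palindrome

0


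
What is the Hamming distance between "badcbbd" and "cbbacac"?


Comparing "badcbbd" and "cbbacac" position by position:
  Position 0: 'b' vs 'c' => differ
  Position 1: 'a' vs 'b' => differ
  Position 2: 'd' vs 'b' => differ
  Position 3: 'c' vs 'a' => differ
  Position 4: 'b' vs 'c' => differ
  Position 5: 'b' vs 'a' => differ
  Position 6: 'd' vs 'c' => differ
Total differences (Hamming distance): 7

7


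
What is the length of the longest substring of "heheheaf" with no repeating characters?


Input: "heheheaf"
Sliding window (track last position of each char):
  Position 0 ('h'): window [0,0] length 1 -- new best
  Position 1 ('e'): window [0,1] length 2 -- new best
  Position 2 ('h'): repeat (last at 0), move window start to 1
  Position 2 ('h'): window [1,2] length 2
  Position 3 ('e'): repeat (last at 1), move window start to 2
  Position 3 ('e'): window [2,3] length 2
  Position 4 ('h'): repeat (last at 2), move window start to 3
  Position 4 ('h'): window [3,4] length 2
  Position 5 ('e'): repeat (last at 3), move window start to 4
  Position 5 ('e'): window [4,5] length 2
  Position 6 ('a'): window [4,6] length 3 -- new best
  Position 7 ('f'): window [4,7] length 4 -- new best
Longest substring with no repeats: "heaf" with length 4

4


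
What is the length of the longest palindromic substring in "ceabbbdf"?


Input: "ceabbbdf"
Checking substrings for palindromes:
  [3:6] "bbb" (len 3) => palindrome
  [3:5] "bb" (len 2) => palindrome
  [4:6] "bb" (len 2) => palindrome
Longest palindromic substring: "bbb" with length 3

3


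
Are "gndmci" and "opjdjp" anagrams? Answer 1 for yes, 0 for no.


Strings: "gndmci", "opjdjp"
Sorted first:  cdgimn
Sorted second: djjopp
Differ at position 0: 'c' vs 'd' => not anagrams

0


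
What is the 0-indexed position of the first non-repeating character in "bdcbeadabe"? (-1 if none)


Input: bdcbeadabe
Character frequencies:
  'a': 2
  'b': 3
  'c': 1
  'd': 2
  'e': 2
Scanning left to right for freq == 1:
  Position 0 ('b'): freq=3, skip
  Position 1 ('d'): freq=2, skip
  Position 2 ('c'): unique! => answer = 2

2


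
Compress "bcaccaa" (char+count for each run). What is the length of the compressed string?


Input: bcaccaa
Runs:
  'b' x 1 => "b1"
  'c' x 1 => "c1"
  'a' x 1 => "a1"
  'c' x 2 => "c2"
  'a' x 2 => "a2"
Compressed: "b1c1a1c2a2"
Compressed length: 10

10


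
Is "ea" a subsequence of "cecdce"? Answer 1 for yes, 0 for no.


Check if "ea" is a subsequence of "cecdce"
Greedy scan:
  Position 0 ('c'): no match needed
  Position 1 ('e'): matches sub[0] = 'e'
  Position 2 ('c'): no match needed
  Position 3 ('d'): no match needed
  Position 4 ('c'): no match needed
  Position 5 ('e'): no match needed
Only matched 1/2 characters => not a subsequence

0


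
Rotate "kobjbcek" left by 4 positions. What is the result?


Input: "kobjbcek", rotate left by 4
First 4 characters: "kobj"
Remaining characters: "bcek"
Concatenate remaining + first: "bcek" + "kobj" = "bcekkobj"

bcekkobj


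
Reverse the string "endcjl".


Input: endcjl
Reading characters right to left:
  Position 5: 'l'
  Position 4: 'j'
  Position 3: 'c'
  Position 2: 'd'
  Position 1: 'n'
  Position 0: 'e'
Reversed: ljcdne

ljcdne


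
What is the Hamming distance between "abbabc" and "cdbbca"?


Comparing "abbabc" and "cdbbca" position by position:
  Position 0: 'a' vs 'c' => differ
  Position 1: 'b' vs 'd' => differ
  Position 2: 'b' vs 'b' => same
  Position 3: 'a' vs 'b' => differ
  Position 4: 'b' vs 'c' => differ
  Position 5: 'c' vs 'a' => differ
Total differences (Hamming distance): 5

5


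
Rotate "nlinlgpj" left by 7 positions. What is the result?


Input: "nlinlgpj", rotate left by 7
First 7 characters: "nlinlgp"
Remaining characters: "j"
Concatenate remaining + first: "j" + "nlinlgp" = "jnlinlgp"

jnlinlgp


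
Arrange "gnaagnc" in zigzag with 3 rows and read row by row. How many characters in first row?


Zigzag "gnaagnc" into 3 rows:
Placing characters:
  'g' => row 0
  'n' => row 1
  'a' => row 2
  'a' => row 1
  'g' => row 0
  'n' => row 1
  'c' => row 2
Rows:
  Row 0: "gg"
  Row 1: "nan"
  Row 2: "ac"
First row length: 2

2


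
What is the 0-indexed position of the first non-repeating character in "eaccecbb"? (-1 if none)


Input: eaccecbb
Character frequencies:
  'a': 1
  'b': 2
  'c': 3
  'e': 2
Scanning left to right for freq == 1:
  Position 0 ('e'): freq=2, skip
  Position 1 ('a'): unique! => answer = 1

1


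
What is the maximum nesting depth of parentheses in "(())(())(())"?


Input: "(())(())(())"
Tracking depth:
  Position 0 '(': depth becomes 1
  Position 1 '(': depth becomes 2
  Position 2 ')': depth becomes 1
  Position 3 ')': depth becomes 0
  Position 4 '(': depth becomes 1
  Position 5 '(': depth becomes 2
  Position 6 ')': depth becomes 1
  Position 7 ')': depth becomes 0
  Position 8 '(': depth becomes 1
  Position 9 '(': depth becomes 2
  Position 10 ')': depth becomes 1
  Position 11 ')': depth becomes 0
Maximum depth reached: 2

2


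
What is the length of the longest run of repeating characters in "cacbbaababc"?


Input: "cacbbaababc"
Scanning for longest run:
  Position 1 ('a'): new char, reset run to 1
  Position 2 ('c'): new char, reset run to 1
  Position 3 ('b'): new char, reset run to 1
  Position 4 ('b'): continues run of 'b', length=2
  Position 5 ('a'): new char, reset run to 1
  Position 6 ('a'): continues run of 'a', length=2
  Position 7 ('b'): new char, reset run to 1
  Position 8 ('a'): new char, reset run to 1
  Position 9 ('b'): new char, reset run to 1
  Position 10 ('c'): new char, reset run to 1
Longest run: 'b' with length 2

2


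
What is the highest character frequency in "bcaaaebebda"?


Input: bcaaaebebda
Character counts:
  'a': 4
  'b': 3
  'c': 1
  'd': 1
  'e': 2
Maximum frequency: 4

4


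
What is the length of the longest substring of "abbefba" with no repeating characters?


Input: "abbefba"
Sliding window (track last position of each char):
  Position 0 ('a'): window [0,0] length 1 -- new best
  Position 1 ('b'): window [0,1] length 2 -- new best
  Position 2 ('b'): repeat (last at 1), move window start to 2
  Position 2 ('b'): window [2,2] length 1
  Position 3 ('e'): window [2,3] length 2
  Position 4 ('f'): window [2,4] length 3 -- new best
  Position 5 ('b'): repeat (last at 2), move window start to 3
  Position 5 ('b'): window [3,5] length 3
  Position 6 ('a'): window [3,6] length 4 -- new best
Longest substring with no repeats: "efba" with length 4

4


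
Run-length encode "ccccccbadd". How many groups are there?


Input: ccccccbadd
Scanning for consecutive runs:
  Group 1: 'c' x 6 (positions 0-5)
  Group 2: 'b' x 1 (positions 6-6)
  Group 3: 'a' x 1 (positions 7-7)
  Group 4: 'd' x 2 (positions 8-9)
Total groups: 4

4


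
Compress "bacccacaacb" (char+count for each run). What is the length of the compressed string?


Input: bacccacaacb
Runs:
  'b' x 1 => "b1"
  'a' x 1 => "a1"
  'c' x 3 => "c3"
  'a' x 1 => "a1"
  'c' x 1 => "c1"
  'a' x 2 => "a2"
  'c' x 1 => "c1"
  'b' x 1 => "b1"
Compressed: "b1a1c3a1c1a2c1b1"
Compressed length: 16

16


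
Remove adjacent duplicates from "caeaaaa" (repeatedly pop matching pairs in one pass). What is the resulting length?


Input: caeaaaa
Stack-based adjacent duplicate removal:
  Read 'c': push. Stack: c
  Read 'a': push. Stack: ca
  Read 'e': push. Stack: cae
  Read 'a': push. Stack: caea
  Read 'a': matches stack top 'a' => pop. Stack: cae
  Read 'a': push. Stack: caea
  Read 'a': matches stack top 'a' => pop. Stack: cae
Final stack: "cae" (length 3)

3


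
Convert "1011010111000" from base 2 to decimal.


Input: "1011010111000" in base 2
Positional expansion:
  Digit '1' (value 1) x 2^12 = 4096
  Digit '0' (value 0) x 2^11 = 0
  Digit '1' (value 1) x 2^10 = 1024
  Digit '1' (value 1) x 2^9 = 512
  Digit '0' (value 0) x 2^8 = 0
  Digit '1' (value 1) x 2^7 = 128
  Digit '0' (value 0) x 2^6 = 0
  Digit '1' (value 1) x 2^5 = 32
  Digit '1' (value 1) x 2^4 = 16
  Digit '1' (value 1) x 2^3 = 8
  Digit '0' (value 0) x 2^2 = 0
  Digit '0' (value 0) x 2^1 = 0
  Digit '0' (value 0) x 2^0 = 0
Sum = 5816

5816


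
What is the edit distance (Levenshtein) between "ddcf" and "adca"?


Computing edit distance: "ddcf" -> "adca"
DP table:
           a    d    c    a
      0    1    2    3    4
  d   1    1    1    2    3
  d   2    2    1    2    3
  c   3    3    2    1    2
  f   4    4    3    2    2
Edit distance = dp[4][4] = 2

2


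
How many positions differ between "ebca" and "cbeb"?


Comparing "ebca" and "cbeb" position by position:
  Position 0: 'e' vs 'c' => DIFFER
  Position 1: 'b' vs 'b' => same
  Position 2: 'c' vs 'e' => DIFFER
  Position 3: 'a' vs 'b' => DIFFER
Positions that differ: 3

3


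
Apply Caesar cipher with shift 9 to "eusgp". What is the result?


Caesar cipher: shift "eusgp" by 9
  'e' (pos 4) + 9 = pos 13 = 'n'
  'u' (pos 20) + 9 = pos 3 = 'd'
  's' (pos 18) + 9 = pos 1 = 'b'
  'g' (pos 6) + 9 = pos 15 = 'p'
  'p' (pos 15) + 9 = pos 24 = 'y'
Result: ndbpy

ndbpy


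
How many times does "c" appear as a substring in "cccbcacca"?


Searching for "c" in "cccbcacca"
Scanning each position:
  Position 0: "c" => MATCH
  Position 1: "c" => MATCH
  Position 2: "c" => MATCH
  Position 3: "b" => no
  Position 4: "c" => MATCH
  Position 5: "a" => no
  Position 6: "c" => MATCH
  Position 7: "c" => MATCH
  Position 8: "a" => no
Total occurrences: 6

6


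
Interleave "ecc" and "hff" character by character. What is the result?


Interleaving "ecc" and "hff":
  Position 0: 'e' from first, 'h' from second => "eh"
  Position 1: 'c' from first, 'f' from second => "cf"
  Position 2: 'c' from first, 'f' from second => "cf"
Result: ehcfcf

ehcfcf


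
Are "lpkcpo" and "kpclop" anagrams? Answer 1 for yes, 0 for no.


Strings: "lpkcpo", "kpclop"
Sorted first:  cklopp
Sorted second: cklopp
Sorted forms match => anagrams

1


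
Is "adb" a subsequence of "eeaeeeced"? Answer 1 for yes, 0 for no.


Check if "adb" is a subsequence of "eeaeeeced"
Greedy scan:
  Position 0 ('e'): no match needed
  Position 1 ('e'): no match needed
  Position 2 ('a'): matches sub[0] = 'a'
  Position 3 ('e'): no match needed
  Position 4 ('e'): no match needed
  Position 5 ('e'): no match needed
  Position 6 ('c'): no match needed
  Position 7 ('e'): no match needed
  Position 8 ('d'): matches sub[1] = 'd'
Only matched 2/3 characters => not a subsequence

0


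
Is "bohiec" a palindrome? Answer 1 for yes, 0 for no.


Input: bohiec
Reversed: ceihob
  Compare pos 0 ('b') with pos 5 ('c'): MISMATCH
  Compare pos 1 ('o') with pos 4 ('e'): MISMATCH
  Compare pos 2 ('h') with pos 3 ('i'): MISMATCH
Result: not a palindrome

0


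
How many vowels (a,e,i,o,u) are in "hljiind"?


Input: hljiind
Checking each character:
  'h' at position 0: consonant
  'l' at position 1: consonant
  'j' at position 2: consonant
  'i' at position 3: vowel (running total: 1)
  'i' at position 4: vowel (running total: 2)
  'n' at position 5: consonant
  'd' at position 6: consonant
Total vowels: 2

2


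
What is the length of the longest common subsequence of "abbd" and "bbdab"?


LCS of "abbd" and "bbdab"
DP table:
           b    b    d    a    b
      0    0    0    0    0    0
  a   0    0    0    0    1    1
  b   0    1    1    1    1    2
  b   0    1    2    2    2    2
  d   0    1    2    3    3    3
LCS length = dp[4][5] = 3

3


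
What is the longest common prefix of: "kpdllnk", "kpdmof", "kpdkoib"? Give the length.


Words: kpdllnk, kpdmof, kpdkoib
  Position 0: all 'k' => match
  Position 1: all 'p' => match
  Position 2: all 'd' => match
  Position 3: ('l', 'm', 'k') => mismatch, stop
LCP = "kpd" (length 3)

3


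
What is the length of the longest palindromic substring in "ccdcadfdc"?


Input: "ccdcadfdc"
Checking substrings for palindromes:
  [1:4] "cdc" (len 3) => palindrome
  [5:8] "dfd" (len 3) => palindrome
  [0:2] "cc" (len 2) => palindrome
Longest palindromic substring: "cdc" with length 3

3


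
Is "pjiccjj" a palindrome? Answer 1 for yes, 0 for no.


Input: pjiccjj
Reversed: jjccijp
  Compare pos 0 ('p') with pos 6 ('j'): MISMATCH
  Compare pos 1 ('j') with pos 5 ('j'): match
  Compare pos 2 ('i') with pos 4 ('c'): MISMATCH
Result: not a palindrome

0


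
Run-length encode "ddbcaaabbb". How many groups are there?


Input: ddbcaaabbb
Scanning for consecutive runs:
  Group 1: 'd' x 2 (positions 0-1)
  Group 2: 'b' x 1 (positions 2-2)
  Group 3: 'c' x 1 (positions 3-3)
  Group 4: 'a' x 3 (positions 4-6)
  Group 5: 'b' x 3 (positions 7-9)
Total groups: 5

5


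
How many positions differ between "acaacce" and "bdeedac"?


Comparing "acaacce" and "bdeedac" position by position:
  Position 0: 'a' vs 'b' => DIFFER
  Position 1: 'c' vs 'd' => DIFFER
  Position 2: 'a' vs 'e' => DIFFER
  Position 3: 'a' vs 'e' => DIFFER
  Position 4: 'c' vs 'd' => DIFFER
  Position 5: 'c' vs 'a' => DIFFER
  Position 6: 'e' vs 'c' => DIFFER
Positions that differ: 7

7


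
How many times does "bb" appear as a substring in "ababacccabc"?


Searching for "bb" in "ababacccabc"
Scanning each position:
  Position 0: "ab" => no
  Position 1: "ba" => no
  Position 2: "ab" => no
  Position 3: "ba" => no
  Position 4: "ac" => no
  Position 5: "cc" => no
  Position 6: "cc" => no
  Position 7: "ca" => no
  Position 8: "ab" => no
  Position 9: "bc" => no
Total occurrences: 0

0


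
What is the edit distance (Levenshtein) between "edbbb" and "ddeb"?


Computing edit distance: "edbbb" -> "ddeb"
DP table:
           d    d    e    b
      0    1    2    3    4
  e   1    1    2    2    3
  d   2    1    1    2    3
  b   3    2    2    2    2
  b   4    3    3    3    2
  b   5    4    4    4    3
Edit distance = dp[5][4] = 3

3


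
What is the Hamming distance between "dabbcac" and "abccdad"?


Comparing "dabbcac" and "abccdad" position by position:
  Position 0: 'd' vs 'a' => differ
  Position 1: 'a' vs 'b' => differ
  Position 2: 'b' vs 'c' => differ
  Position 3: 'b' vs 'c' => differ
  Position 4: 'c' vs 'd' => differ
  Position 5: 'a' vs 'a' => same
  Position 6: 'c' vs 'd' => differ
Total differences (Hamming distance): 6

6


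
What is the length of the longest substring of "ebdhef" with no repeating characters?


Input: "ebdhef"
Sliding window (track last position of each char):
  Position 0 ('e'): window [0,0] length 1 -- new best
  Position 1 ('b'): window [0,1] length 2 -- new best
  Position 2 ('d'): window [0,2] length 3 -- new best
  Position 3 ('h'): window [0,3] length 4 -- new best
  Position 4 ('e'): repeat (last at 0), move window start to 1
  Position 4 ('e'): window [1,4] length 4
  Position 5 ('f'): window [1,5] length 5 -- new best
Longest substring with no repeats: "bdhef" with length 5

5


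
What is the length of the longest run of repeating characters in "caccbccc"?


Input: "caccbccc"
Scanning for longest run:
  Position 1 ('a'): new char, reset run to 1
  Position 2 ('c'): new char, reset run to 1
  Position 3 ('c'): continues run of 'c', length=2
  Position 4 ('b'): new char, reset run to 1
  Position 5 ('c'): new char, reset run to 1
  Position 6 ('c'): continues run of 'c', length=2
  Position 7 ('c'): continues run of 'c', length=3
Longest run: 'c' with length 3

3


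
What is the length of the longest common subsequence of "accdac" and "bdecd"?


LCS of "accdac" and "bdecd"
DP table:
           b    d    e    c    d
      0    0    0    0    0    0
  a   0    0    0    0    0    0
  c   0    0    0    0    1    1
  c   0    0    0    0    1    1
  d   0    0    1    1    1    2
  a   0    0    1    1    1    2
  c   0    0    1    1    2    2
LCS length = dp[6][5] = 2

2


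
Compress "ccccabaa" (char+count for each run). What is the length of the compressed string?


Input: ccccabaa
Runs:
  'c' x 4 => "c4"
  'a' x 1 => "a1"
  'b' x 1 => "b1"
  'a' x 2 => "a2"
Compressed: "c4a1b1a2"
Compressed length: 8

8


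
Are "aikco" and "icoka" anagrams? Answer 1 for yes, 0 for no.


Strings: "aikco", "icoka"
Sorted first:  aciko
Sorted second: aciko
Sorted forms match => anagrams

1


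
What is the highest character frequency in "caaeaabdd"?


Input: caaeaabdd
Character counts:
  'a': 4
  'b': 1
  'c': 1
  'd': 2
  'e': 1
Maximum frequency: 4

4


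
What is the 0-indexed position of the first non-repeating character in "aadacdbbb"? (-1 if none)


Input: aadacdbbb
Character frequencies:
  'a': 3
  'b': 3
  'c': 1
  'd': 2
Scanning left to right for freq == 1:
  Position 0 ('a'): freq=3, skip
  Position 1 ('a'): freq=3, skip
  Position 2 ('d'): freq=2, skip
  Position 3 ('a'): freq=3, skip
  Position 4 ('c'): unique! => answer = 4

4


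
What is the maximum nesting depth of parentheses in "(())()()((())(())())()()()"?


Input: "(())()()((())(())())()()()"
Tracking depth:
  Position 0 '(': depth becomes 1
  Position 1 '(': depth becomes 2
  Position 2 ')': depth becomes 1
  Position 3 ')': depth becomes 0
  Position 4 '(': depth becomes 1
  Position 5 ')': depth becomes 0
  Position 6 '(': depth becomes 1
  Position 7 ')': depth becomes 0
  Position 8 '(': depth becomes 1
  Position 9 '(': depth becomes 2
  Position 10 '(': depth becomes 3
  Position 11 ')': depth becomes 2
  Position 12 ')': depth becomes 1
  Position 13 '(': depth becomes 2
  Position 14 '(': depth becomes 3
  Position 15 ')': depth becomes 2
  Position 16 ')': depth becomes 1
  Position 17 '(': depth becomes 2
  Position 18 ')': depth becomes 1
  Position 19 ')': depth becomes 0
  Position 20 '(': depth becomes 1
  Position 21 ')': depth becomes 0
  Position 22 '(': depth becomes 1
  Position 23 ')': depth becomes 0
  Position 24 '(': depth becomes 1
  Position 25 ')': depth becomes 0
Maximum depth reached: 3

3


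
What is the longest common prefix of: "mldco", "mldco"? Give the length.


Words: mldco, mldco
  Position 0: all 'm' => match
  Position 1: all 'l' => match
  Position 2: all 'd' => match
  Position 3: all 'c' => match
  Position 4: all 'o' => match
LCP = "mldco" (length 5)

5


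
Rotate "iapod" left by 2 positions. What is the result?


Input: "iapod", rotate left by 2
First 2 characters: "ia"
Remaining characters: "pod"
Concatenate remaining + first: "pod" + "ia" = "podia"

podia


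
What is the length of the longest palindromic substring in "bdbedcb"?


Input: "bdbedcb"
Checking substrings for palindromes:
  [0:3] "bdb" (len 3) => palindrome
Longest palindromic substring: "bdb" with length 3

3


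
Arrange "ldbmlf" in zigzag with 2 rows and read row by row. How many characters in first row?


Zigzag "ldbmlf" into 2 rows:
Placing characters:
  'l' => row 0
  'd' => row 1
  'b' => row 0
  'm' => row 1
  'l' => row 0
  'f' => row 1
Rows:
  Row 0: "lbl"
  Row 1: "dmf"
First row length: 3

3


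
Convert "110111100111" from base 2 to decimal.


Input: "110111100111" in base 2
Positional expansion:
  Digit '1' (value 1) x 2^11 = 2048
  Digit '1' (value 1) x 2^10 = 1024
  Digit '0' (value 0) x 2^9 = 0
  Digit '1' (value 1) x 2^8 = 256
  Digit '1' (value 1) x 2^7 = 128
  Digit '1' (value 1) x 2^6 = 64
  Digit '1' (value 1) x 2^5 = 32
  Digit '0' (value 0) x 2^4 = 0
  Digit '0' (value 0) x 2^3 = 0
  Digit '1' (value 1) x 2^2 = 4
  Digit '1' (value 1) x 2^1 = 2
  Digit '1' (value 1) x 2^0 = 1
Sum = 3559

3559


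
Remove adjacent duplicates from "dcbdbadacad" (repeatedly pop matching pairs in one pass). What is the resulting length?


Input: dcbdbadacad
Stack-based adjacent duplicate removal:
  Read 'd': push. Stack: d
  Read 'c': push. Stack: dc
  Read 'b': push. Stack: dcb
  Read 'd': push. Stack: dcbd
  Read 'b': push. Stack: dcbdb
  Read 'a': push. Stack: dcbdba
  Read 'd': push. Stack: dcbdbad
  Read 'a': push. Stack: dcbdbada
  Read 'c': push. Stack: dcbdbadac
  Read 'a': push. Stack: dcbdbadaca
  Read 'd': push. Stack: dcbdbadacad
Final stack: "dcbdbadacad" (length 11)

11


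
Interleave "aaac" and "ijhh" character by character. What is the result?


Interleaving "aaac" and "ijhh":
  Position 0: 'a' from first, 'i' from second => "ai"
  Position 1: 'a' from first, 'j' from second => "aj"
  Position 2: 'a' from first, 'h' from second => "ah"
  Position 3: 'c' from first, 'h' from second => "ch"
Result: aiajahch

aiajahch


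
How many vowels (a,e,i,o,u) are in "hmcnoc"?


Input: hmcnoc
Checking each character:
  'h' at position 0: consonant
  'm' at position 1: consonant
  'c' at position 2: consonant
  'n' at position 3: consonant
  'o' at position 4: vowel (running total: 1)
  'c' at position 5: consonant
Total vowels: 1

1


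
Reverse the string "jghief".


Input: jghief
Reading characters right to left:
  Position 5: 'f'
  Position 4: 'e'
  Position 3: 'i'
  Position 2: 'h'
  Position 1: 'g'
  Position 0: 'j'
Reversed: feihgj

feihgj


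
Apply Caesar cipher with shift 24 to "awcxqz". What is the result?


Caesar cipher: shift "awcxqz" by 24
  'a' (pos 0) + 24 = pos 24 = 'y'
  'w' (pos 22) + 24 = pos 20 = 'u'
  'c' (pos 2) + 24 = pos 0 = 'a'
  'x' (pos 23) + 24 = pos 21 = 'v'
  'q' (pos 16) + 24 = pos 14 = 'o'
  'z' (pos 25) + 24 = pos 23 = 'x'
Result: yuavox

yuavox


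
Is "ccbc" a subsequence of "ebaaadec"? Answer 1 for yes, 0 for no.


Check if "ccbc" is a subsequence of "ebaaadec"
Greedy scan:
  Position 0 ('e'): no match needed
  Position 1 ('b'): no match needed
  Position 2 ('a'): no match needed
  Position 3 ('a'): no match needed
  Position 4 ('a'): no match needed
  Position 5 ('d'): no match needed
  Position 6 ('e'): no match needed
  Position 7 ('c'): matches sub[0] = 'c'
Only matched 1/4 characters => not a subsequence

0


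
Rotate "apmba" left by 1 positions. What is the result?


Input: "apmba", rotate left by 1
First 1 characters: "a"
Remaining characters: "pmba"
Concatenate remaining + first: "pmba" + "a" = "pmbaa"

pmbaa


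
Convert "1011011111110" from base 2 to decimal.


Input: "1011011111110" in base 2
Positional expansion:
  Digit '1' (value 1) x 2^12 = 4096
  Digit '0' (value 0) x 2^11 = 0
  Digit '1' (value 1) x 2^10 = 1024
  Digit '1' (value 1) x 2^9 = 512
  Digit '0' (value 0) x 2^8 = 0
  Digit '1' (value 1) x 2^7 = 128
  Digit '1' (value 1) x 2^6 = 64
  Digit '1' (value 1) x 2^5 = 32
  Digit '1' (value 1) x 2^4 = 16
  Digit '1' (value 1) x 2^3 = 8
  Digit '1' (value 1) x 2^2 = 4
  Digit '1' (value 1) x 2^1 = 2
  Digit '0' (value 0) x 2^0 = 0
Sum = 5886

5886


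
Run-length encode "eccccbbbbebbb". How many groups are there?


Input: eccccbbbbebbb
Scanning for consecutive runs:
  Group 1: 'e' x 1 (positions 0-0)
  Group 2: 'c' x 4 (positions 1-4)
  Group 3: 'b' x 4 (positions 5-8)
  Group 4: 'e' x 1 (positions 9-9)
  Group 5: 'b' x 3 (positions 10-12)
Total groups: 5

5


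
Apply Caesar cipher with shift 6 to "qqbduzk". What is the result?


Caesar cipher: shift "qqbduzk" by 6
  'q' (pos 16) + 6 = pos 22 = 'w'
  'q' (pos 16) + 6 = pos 22 = 'w'
  'b' (pos 1) + 6 = pos 7 = 'h'
  'd' (pos 3) + 6 = pos 9 = 'j'
  'u' (pos 20) + 6 = pos 0 = 'a'
  'z' (pos 25) + 6 = pos 5 = 'f'
  'k' (pos 10) + 6 = pos 16 = 'q'
Result: wwhjafq

wwhjafq


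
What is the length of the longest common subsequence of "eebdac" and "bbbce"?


LCS of "eebdac" and "bbbce"
DP table:
           b    b    b    c    e
      0    0    0    0    0    0
  e   0    0    0    0    0    1
  e   0    0    0    0    0    1
  b   0    1    1    1    1    1
  d   0    1    1    1    1    1
  a   0    1    1    1    1    1
  c   0    1    1    1    2    2
LCS length = dp[6][5] = 2

2


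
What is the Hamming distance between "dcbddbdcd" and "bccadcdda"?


Comparing "dcbddbdcd" and "bccadcdda" position by position:
  Position 0: 'd' vs 'b' => differ
  Position 1: 'c' vs 'c' => same
  Position 2: 'b' vs 'c' => differ
  Position 3: 'd' vs 'a' => differ
  Position 4: 'd' vs 'd' => same
  Position 5: 'b' vs 'c' => differ
  Position 6: 'd' vs 'd' => same
  Position 7: 'c' vs 'd' => differ
  Position 8: 'd' vs 'a' => differ
Total differences (Hamming distance): 6

6


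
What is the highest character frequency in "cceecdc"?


Input: cceecdc
Character counts:
  'c': 4
  'd': 1
  'e': 2
Maximum frequency: 4

4


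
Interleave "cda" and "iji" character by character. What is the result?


Interleaving "cda" and "iji":
  Position 0: 'c' from first, 'i' from second => "ci"
  Position 1: 'd' from first, 'j' from second => "dj"
  Position 2: 'a' from first, 'i' from second => "ai"
Result: cidjai

cidjai


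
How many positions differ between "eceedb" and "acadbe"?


Comparing "eceedb" and "acadbe" position by position:
  Position 0: 'e' vs 'a' => DIFFER
  Position 1: 'c' vs 'c' => same
  Position 2: 'e' vs 'a' => DIFFER
  Position 3: 'e' vs 'd' => DIFFER
  Position 4: 'd' vs 'b' => DIFFER
  Position 5: 'b' vs 'e' => DIFFER
Positions that differ: 5

5


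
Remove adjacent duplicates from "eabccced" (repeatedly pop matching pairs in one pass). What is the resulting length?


Input: eabccced
Stack-based adjacent duplicate removal:
  Read 'e': push. Stack: e
  Read 'a': push. Stack: ea
  Read 'b': push. Stack: eab
  Read 'c': push. Stack: eabc
  Read 'c': matches stack top 'c' => pop. Stack: eab
  Read 'c': push. Stack: eabc
  Read 'e': push. Stack: eabce
  Read 'd': push. Stack: eabced
Final stack: "eabced" (length 6)

6


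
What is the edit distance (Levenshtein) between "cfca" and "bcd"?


Computing edit distance: "cfca" -> "bcd"
DP table:
           b    c    d
      0    1    2    3
  c   1    1    1    2
  f   2    2    2    2
  c   3    3    2    3
  a   4    4    3    3
Edit distance = dp[4][3] = 3

3


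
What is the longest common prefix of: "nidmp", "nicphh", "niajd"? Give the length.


Words: nidmp, nicphh, niajd
  Position 0: all 'n' => match
  Position 1: all 'i' => match
  Position 2: ('d', 'c', 'a') => mismatch, stop
LCP = "ni" (length 2)

2


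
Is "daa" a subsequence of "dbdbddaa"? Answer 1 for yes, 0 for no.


Check if "daa" is a subsequence of "dbdbddaa"
Greedy scan:
  Position 0 ('d'): matches sub[0] = 'd'
  Position 1 ('b'): no match needed
  Position 2 ('d'): no match needed
  Position 3 ('b'): no match needed
  Position 4 ('d'): no match needed
  Position 5 ('d'): no match needed
  Position 6 ('a'): matches sub[1] = 'a'
  Position 7 ('a'): matches sub[2] = 'a'
All 3 characters matched => is a subsequence

1


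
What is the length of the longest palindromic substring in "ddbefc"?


Input: "ddbefc"
Checking substrings for palindromes:
  [0:2] "dd" (len 2) => palindrome
Longest palindromic substring: "dd" with length 2

2


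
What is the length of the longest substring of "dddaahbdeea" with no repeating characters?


Input: "dddaahbdeea"
Sliding window (track last position of each char):
  Position 0 ('d'): window [0,0] length 1 -- new best
  Position 1 ('d'): repeat (last at 0), move window start to 1
  Position 1 ('d'): window [1,1] length 1
  Position 2 ('d'): repeat (last at 1), move window start to 2
  Position 2 ('d'): window [2,2] length 1
  Position 3 ('a'): window [2,3] length 2 -- new best
  Position 4 ('a'): repeat (last at 3), move window start to 4
  Position 4 ('a'): window [4,4] length 1
  Position 5 ('h'): window [4,5] length 2
  Position 6 ('b'): window [4,6] length 3 -- new best
  Position 7 ('d'): window [4,7] length 4 -- new best
  Position 8 ('e'): window [4,8] length 5 -- new best
  Position 9 ('e'): repeat (last at 8), move window start to 9
  Position 9 ('e'): window [9,9] length 1
  Position 10 ('a'): window [9,10] length 2
Longest substring with no repeats: "ahbde" with length 5

5


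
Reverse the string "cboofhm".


Input: cboofhm
Reading characters right to left:
  Position 6: 'm'
  Position 5: 'h'
  Position 4: 'f'
  Position 3: 'o'
  Position 2: 'o'
  Position 1: 'b'
  Position 0: 'c'
Reversed: mhfoobc

mhfoobc


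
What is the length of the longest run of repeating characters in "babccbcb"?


Input: "babccbcb"
Scanning for longest run:
  Position 1 ('a'): new char, reset run to 1
  Position 2 ('b'): new char, reset run to 1
  Position 3 ('c'): new char, reset run to 1
  Position 4 ('c'): continues run of 'c', length=2
  Position 5 ('b'): new char, reset run to 1
  Position 6 ('c'): new char, reset run to 1
  Position 7 ('b'): new char, reset run to 1
Longest run: 'c' with length 2

2


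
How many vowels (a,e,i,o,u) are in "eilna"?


Input: eilna
Checking each character:
  'e' at position 0: vowel (running total: 1)
  'i' at position 1: vowel (running total: 2)
  'l' at position 2: consonant
  'n' at position 3: consonant
  'a' at position 4: vowel (running total: 3)
Total vowels: 3

3


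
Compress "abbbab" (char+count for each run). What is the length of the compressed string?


Input: abbbab
Runs:
  'a' x 1 => "a1"
  'b' x 3 => "b3"
  'a' x 1 => "a1"
  'b' x 1 => "b1"
Compressed: "a1b3a1b1"
Compressed length: 8

8


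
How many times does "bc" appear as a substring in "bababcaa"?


Searching for "bc" in "bababcaa"
Scanning each position:
  Position 0: "ba" => no
  Position 1: "ab" => no
  Position 2: "ba" => no
  Position 3: "ab" => no
  Position 4: "bc" => MATCH
  Position 5: "ca" => no
  Position 6: "aa" => no
Total occurrences: 1

1


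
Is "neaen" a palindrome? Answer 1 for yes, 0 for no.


Input: neaen
Reversed: neaen
  Compare pos 0 ('n') with pos 4 ('n'): match
  Compare pos 1 ('e') with pos 3 ('e'): match
Result: palindrome

1


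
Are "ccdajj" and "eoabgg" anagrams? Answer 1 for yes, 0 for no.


Strings: "ccdajj", "eoabgg"
Sorted first:  accdjj
Sorted second: abeggo
Differ at position 1: 'c' vs 'b' => not anagrams

0


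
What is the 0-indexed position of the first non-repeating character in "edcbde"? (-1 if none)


Input: edcbde
Character frequencies:
  'b': 1
  'c': 1
  'd': 2
  'e': 2
Scanning left to right for freq == 1:
  Position 0 ('e'): freq=2, skip
  Position 1 ('d'): freq=2, skip
  Position 2 ('c'): unique! => answer = 2

2


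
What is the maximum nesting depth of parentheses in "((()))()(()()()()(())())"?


Input: "((()))()(()()()()(())())"
Tracking depth:
  Position 0 '(': depth becomes 1
  Position 1 '(': depth becomes 2
  Position 2 '(': depth becomes 3
  Position 3 ')': depth becomes 2
  Position 4 ')': depth becomes 1
  Position 5 ')': depth becomes 0
  Position 6 '(': depth becomes 1
  Position 7 ')': depth becomes 0
  Position 8 '(': depth becomes 1
  Position 9 '(': depth becomes 2
  Position 10 ')': depth becomes 1
  Position 11 '(': depth becomes 2
  Position 12 ')': depth becomes 1
  Position 13 '(': depth becomes 2
  Position 14 ')': depth becomes 1
  Position 15 '(': depth becomes 2
  Position 16 ')': depth becomes 1
  Position 17 '(': depth becomes 2
  Position 18 '(': depth becomes 3
  Position 19 ')': depth becomes 2
  Position 20 ')': depth becomes 1
  Position 21 '(': depth becomes 2
  Position 22 ')': depth becomes 1
  Position 23 ')': depth becomes 0
Maximum depth reached: 3

3


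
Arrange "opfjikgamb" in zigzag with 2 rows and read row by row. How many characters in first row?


Zigzag "opfjikgamb" into 2 rows:
Placing characters:
  'o' => row 0
  'p' => row 1
  'f' => row 0
  'j' => row 1
  'i' => row 0
  'k' => row 1
  'g' => row 0
  'a' => row 1
  'm' => row 0
  'b' => row 1
Rows:
  Row 0: "ofigm"
  Row 1: "pjkab"
First row length: 5

5
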